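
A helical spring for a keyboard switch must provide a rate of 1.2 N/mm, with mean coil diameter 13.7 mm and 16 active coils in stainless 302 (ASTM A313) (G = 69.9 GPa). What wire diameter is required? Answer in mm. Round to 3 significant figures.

1.54 mm

d = (8D³N_a·k / G)^(1/4) = (8·13.7³·16·1.2 / (69.9×10³))^0.25
  = (5.6504)^0.25 = 1.5418 mm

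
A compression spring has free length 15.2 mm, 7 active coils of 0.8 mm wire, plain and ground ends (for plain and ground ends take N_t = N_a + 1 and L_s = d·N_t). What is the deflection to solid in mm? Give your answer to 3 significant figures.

8.80 mm

N_t = 8; L_s = 0.8·8 = 6.4 mm
δ_solid = L₀ − L_s = 15.2 − 6.4 = 8.8 mm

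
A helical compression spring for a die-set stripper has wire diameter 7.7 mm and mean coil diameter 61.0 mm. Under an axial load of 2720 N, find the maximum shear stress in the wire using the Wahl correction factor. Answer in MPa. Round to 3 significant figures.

1100 MPa

Spring index C = D/d = 61.0/7.7 = 7.9221
K_W = (4C−1)/(4C−4) + 0.615/C = 30.688/27.688 + 0.0776 = 1.1860
τ₀ = 8FD/(πd³) = 8·2720·61.0/(π·7.7³) = 1.32736e+06/1434.2 = 925.48 MPa
τ_max = K·τ₀ = 1.1860 × 925.48 = 1097.6 MPa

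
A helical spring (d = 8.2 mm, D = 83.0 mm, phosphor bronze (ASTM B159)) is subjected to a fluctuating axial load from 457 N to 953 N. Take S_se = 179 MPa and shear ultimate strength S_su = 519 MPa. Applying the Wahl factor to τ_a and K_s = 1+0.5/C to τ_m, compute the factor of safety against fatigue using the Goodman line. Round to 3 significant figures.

C = D/d = 83.0/8.2 = 10.1220; K_W = (4C−1)/(4C−4)+0.615/C = 1.1430; K_s = 1+0.5/C = 1.0494
F_a = (F_max−F_min)/2 = 248 N; F_m = (F_max+F_min)/2 = 705 N
τ_a = K_W·8F_aD/(πd³) = 1.1430 × 95.067 = 108.66 MPa
τ_m = K_s·8F_mD/(πd³) = 1.0494 × 270.25 = 283.6 MPa
Goodman: 1/n_f = τ_a/S_se + τ_m/S_su = 108.66/179 + 283.6/519 = 0.60703 + 0.54643 = 1.1535
n_f = 1/1.1535 = 0.8669

0.867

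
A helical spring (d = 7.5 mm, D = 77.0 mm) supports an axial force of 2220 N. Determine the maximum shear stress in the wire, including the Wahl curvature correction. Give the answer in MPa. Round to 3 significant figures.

Spring index C = D/d = 77.0/7.5 = 10.2667
K_W = (4C−1)/(4C−4) + 0.615/C = 40.067/37.067 + 0.0599 = 1.1408
τ₀ = 8FD/(πd³) = 8·2220·77.0/(π·7.5³) = 1.36752e+06/1325.4 = 1031.8 MPa
τ_max = K·τ₀ = 1.1408 × 1031.8 = 1177.1 MPa

1180 MPa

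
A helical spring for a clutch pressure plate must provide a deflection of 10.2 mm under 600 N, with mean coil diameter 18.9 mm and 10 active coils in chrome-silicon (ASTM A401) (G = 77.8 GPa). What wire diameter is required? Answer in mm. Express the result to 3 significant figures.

Required rate k = F/δ = 600/10.2 = 58.824 N/mm
d = (8D³N_a·k / G)^(1/4) = (8·18.9³·10·58.824 / (77.8×10³))^0.25
  = (408.36)^0.25 = 4.4953 mm

4.50 mm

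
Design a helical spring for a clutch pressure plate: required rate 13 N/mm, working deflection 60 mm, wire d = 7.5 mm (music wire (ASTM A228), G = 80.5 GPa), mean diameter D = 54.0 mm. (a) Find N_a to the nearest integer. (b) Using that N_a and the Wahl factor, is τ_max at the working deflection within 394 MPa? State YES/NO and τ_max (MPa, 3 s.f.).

N_a = Gd⁴/(8D³k) = (80.5×10³)(7.5⁴)/(8·54.0³·13) = 15.55 → N_a = 16
Actual rate k = Gd⁴/(8D³·16) = 12.637 N/mm
Working load F = kδ = 12.637·60 = 758.23 N
C = 54.0/7.5 = 7.2000; K_W = (4C−1)/(4C−4)+0.615/C = 1.2064
τ_max = K_W·8FD/(πd³) = 1.2064·247.14 = 298.15 MPa
τ_max ≤ 394 MPa → acceptable

(a) 16 coils; (b) YES, τ_max = 298 MPa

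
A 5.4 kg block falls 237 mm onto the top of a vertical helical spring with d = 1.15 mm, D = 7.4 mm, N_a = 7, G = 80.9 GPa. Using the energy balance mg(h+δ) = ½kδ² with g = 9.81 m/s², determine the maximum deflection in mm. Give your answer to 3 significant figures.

72.5 mm

k = Gd⁴/(8D³N_a) = (80.9×10³)(1.15⁴)/(8·7.4³·7) = 6.2353 N/mm
W = mg = 5.4 × 9.81 = 52.974 N
½kδ² − Wδ − Wh = 0 → δ = (W + √(W² + 2kWh))/k
δ = (52.974 + √(2806.2 + 156566))/6.2353 = (52.974 + 399.21)/6.2353 = 72.521 mm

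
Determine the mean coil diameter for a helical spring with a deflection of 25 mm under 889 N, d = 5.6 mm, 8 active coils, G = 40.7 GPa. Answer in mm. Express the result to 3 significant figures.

26.0 mm

Required rate k = F/δ = 889/25 = 35.56 N/mm
D = (Gd⁴/(8N_a·k))^(1/3) = (40.7×10³·5.6⁴/(8·8·35.56))^(1/3)
  = (17587.5)^(1/3) = 26.0057 mm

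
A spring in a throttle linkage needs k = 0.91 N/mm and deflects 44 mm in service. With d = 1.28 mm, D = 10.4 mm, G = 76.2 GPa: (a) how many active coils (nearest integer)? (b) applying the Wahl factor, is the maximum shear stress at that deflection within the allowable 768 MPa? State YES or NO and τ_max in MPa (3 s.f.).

(a) 25 coils; (b) YES, τ_max = 597 MPa

N_a = Gd⁴/(8D³k) = (76.2×10³)(1.28⁴)/(8·10.4³·0.91) = 24.98 → N_a = 25
Actual rate k = Gd⁴/(8D³·25) = 0.90921 N/mm
Working load F = kδ = 0.90921·44 = 40.005 N
C = 10.4/1.28 = 8.1250; K_W = (4C−1)/(4C−4)+0.615/C = 1.1810
τ_max = K_W·8FD/(πd³) = 1.1810·505.2 = 596.62 MPa
τ_max ≤ 768 MPa → acceptable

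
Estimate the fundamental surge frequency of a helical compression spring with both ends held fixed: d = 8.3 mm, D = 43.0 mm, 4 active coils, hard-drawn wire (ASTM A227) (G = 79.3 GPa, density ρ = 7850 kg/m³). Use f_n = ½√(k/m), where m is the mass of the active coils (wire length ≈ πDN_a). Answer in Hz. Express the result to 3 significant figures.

401 Hz

k = Gd⁴/(8D³N_a) = (79.3×10³)(8.3⁴)/(8·43.0³·4) = 147.92 N/mm = 1.4792e+05 N/m
Wire length L = πDN_a = π·43.0·4 = 540.35 mm
m = ρ·(πd²/4)·L = 7850 × 54.106×10⁻⁶ m² × 0.54035 m = 0.22951 kg
f_n = ½√(k/m) = 0.5·√(1.4792e+05/0.22951) = 0.5·√(6.4452e+05) = 401.41 Hz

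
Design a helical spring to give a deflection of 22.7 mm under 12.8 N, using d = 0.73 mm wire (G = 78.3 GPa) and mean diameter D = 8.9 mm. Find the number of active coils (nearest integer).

7

Required rate k = F/δ = 12.8/22.7 = 0.56388 N/mm
N_a = Gd⁴/(8D³k) = (78.3×10³ × 0.73⁴)/(8 × 8.9³ × 0.56388)
    = 22235.8 / 3180.12 = 6.992 → 7 coils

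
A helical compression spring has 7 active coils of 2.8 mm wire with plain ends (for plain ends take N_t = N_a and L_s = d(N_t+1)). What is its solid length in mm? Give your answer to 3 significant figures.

22.4 mm

plain ends: N_t = N_a = 7
L_s = d·(N_t+1) = 2.8 × 8 = 22.4 mm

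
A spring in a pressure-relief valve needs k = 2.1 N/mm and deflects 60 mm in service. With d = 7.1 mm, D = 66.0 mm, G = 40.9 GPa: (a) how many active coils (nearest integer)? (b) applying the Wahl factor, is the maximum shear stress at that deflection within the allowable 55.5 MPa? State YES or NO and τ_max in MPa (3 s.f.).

(a) 22 coils; (b) NO, τ_max = 66.9 MPa

N_a = Gd⁴/(8D³k) = (40.9×10³)(7.1⁴)/(8·66.0³·2.1) = 21.52 → N_a = 22
Actual rate k = Gd⁴/(8D³·22) = 2.0541 N/mm
Working load F = kδ = 2.0541·60 = 123.24 N
C = 66.0/7.1 = 9.2958; K_W = (4C−1)/(4C−4)+0.615/C = 1.1566
τ_max = K_W·8FD/(πd³) = 1.1566·57.873 = 66.933 MPa
τ_max > 55.5 MPa → exceeds allowable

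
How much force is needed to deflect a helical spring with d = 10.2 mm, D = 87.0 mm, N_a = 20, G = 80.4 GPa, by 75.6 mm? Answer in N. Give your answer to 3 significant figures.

k = Gd⁴/(8D³N_a) = (80.4×10³)(10.2⁴)/(8·87.0³·20) = 8.26 N/mm
F = k·δ = 8.26 × 75.6 = 624.45 N

624 N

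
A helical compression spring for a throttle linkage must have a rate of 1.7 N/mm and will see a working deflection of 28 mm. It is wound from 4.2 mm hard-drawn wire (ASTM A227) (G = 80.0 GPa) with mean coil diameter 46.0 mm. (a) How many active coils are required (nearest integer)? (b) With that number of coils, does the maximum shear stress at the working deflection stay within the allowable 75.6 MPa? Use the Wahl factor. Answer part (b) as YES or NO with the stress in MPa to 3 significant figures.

N_a = Gd⁴/(8D³k) = (80.0×10³)(4.2⁴)/(8·46.0³·1.7) = 18.81 → N_a = 19
Actual rate k = Gd⁴/(8D³·19) = 1.6826 N/mm
Working load F = kδ = 1.6826·28 = 47.112 N
C = 46.0/4.2 = 10.9524; K_W = (4C−1)/(4C−4)+0.615/C = 1.1315
τ_max = K_W·8FD/(πd³) = 1.1315·74.487 = 84.282 MPa
τ_max > 75.6 MPa → exceeds allowable

(a) 19 coils; (b) NO, τ_max = 84.3 MPa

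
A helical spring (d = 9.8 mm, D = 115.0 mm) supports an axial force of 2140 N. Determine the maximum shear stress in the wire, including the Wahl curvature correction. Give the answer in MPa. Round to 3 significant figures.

Spring index C = D/d = 115.0/9.8 = 11.7347
K_W = (4C−1)/(4C−4) + 0.615/C = 45.939/42.939 + 0.0524 = 1.1223
τ₀ = 8FD/(πd³) = 8·2140·115.0/(π·9.8³) = 1.9688e+06/2956.8 = 665.85 MPa
τ_max = K·τ₀ = 1.1223 × 665.85 = 747.26 MPa

747 MPa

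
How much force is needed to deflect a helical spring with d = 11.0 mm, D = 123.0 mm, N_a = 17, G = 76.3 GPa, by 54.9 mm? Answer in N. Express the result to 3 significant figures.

k = Gd⁴/(8D³N_a) = (76.3×10³)(11.0⁴)/(8·123.0³·17) = 4.4141 N/mm
F = k·δ = 4.4141 × 54.9 = 242.33 N

242 N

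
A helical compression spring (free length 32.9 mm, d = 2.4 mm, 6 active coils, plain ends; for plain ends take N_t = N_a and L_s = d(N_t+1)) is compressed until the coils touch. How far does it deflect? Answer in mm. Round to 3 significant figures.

N_t = 6; L_s = 2.4·7 = 16.8 mm
δ_solid = L₀ − L_s = 32.9 − 16.8 = 16.1 mm

16.1 mm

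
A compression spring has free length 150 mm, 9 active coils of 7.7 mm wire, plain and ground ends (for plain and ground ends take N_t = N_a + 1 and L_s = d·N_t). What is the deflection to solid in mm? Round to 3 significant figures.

73.0 mm

N_t = 10; L_s = 7.7·10 = 77 mm
δ_solid = L₀ − L_s = 150 − 77 = 73 mm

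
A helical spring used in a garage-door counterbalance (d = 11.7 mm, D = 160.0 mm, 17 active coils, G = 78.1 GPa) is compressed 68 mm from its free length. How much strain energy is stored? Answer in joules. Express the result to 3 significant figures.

6.07 J

k = Gd⁴/(8D³N_a) = (78.1×10³)(11.7⁴)/(8·160.0³·17) = 2.6272 N/mm
U = ½kδ² = 0.5 × 2.6272 × 68² = 6074.1 N·mm = 6.0741 J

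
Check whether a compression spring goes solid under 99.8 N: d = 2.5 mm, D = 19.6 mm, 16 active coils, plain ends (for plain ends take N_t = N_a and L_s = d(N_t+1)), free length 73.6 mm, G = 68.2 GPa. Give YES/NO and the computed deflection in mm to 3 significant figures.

k = Gd⁴/(8D³N_a) = (68.2×10³)(2.5⁴)/(8·19.6³·16) = 2.7642 N/mm
N_t = 16; L_s = 2.5·17 = 42.5 mm; δ_solid = L₀ − L_s = 73.6 − 42.5 = 31.1 mm
δ = F/k = 99.8/2.7642 = 36.105 mm
δ ≥ δ_solid → spring goes solid

YES, δ = 36.1 mm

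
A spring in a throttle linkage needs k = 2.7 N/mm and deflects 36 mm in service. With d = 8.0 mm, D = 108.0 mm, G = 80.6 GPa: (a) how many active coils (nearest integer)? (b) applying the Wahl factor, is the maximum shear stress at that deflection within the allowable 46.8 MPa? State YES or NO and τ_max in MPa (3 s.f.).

N_a = Gd⁴/(8D³k) = (80.6×10³)(8.0⁴)/(8·108.0³·2.7) = 12.13 → N_a = 12
Actual rate k = Gd⁴/(8D³·12) = 2.7299 N/mm
Working load F = kδ = 2.7299·36 = 98.278 N
C = 108.0/8.0 = 13.5000; K_W = (4C−1)/(4C−4)+0.615/C = 1.1056
τ_max = K_W·8FD/(πd³) = 1.1056·52.79 = 58.362 MPa
τ_max > 46.8 MPa → exceeds allowable

(a) 12 coils; (b) NO, τ_max = 58.4 MPa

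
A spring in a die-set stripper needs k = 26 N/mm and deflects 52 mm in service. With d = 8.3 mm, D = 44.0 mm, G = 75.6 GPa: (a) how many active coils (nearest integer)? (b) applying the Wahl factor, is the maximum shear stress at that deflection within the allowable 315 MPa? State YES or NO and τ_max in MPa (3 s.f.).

N_a = Gd⁴/(8D³k) = (75.6×10³)(8.3⁴)/(8·44.0³·26) = 20.25 → N_a = 20
Actual rate k = Gd⁴/(8D³·20) = 26.324 N/mm
Working load F = kδ = 26.324·52 = 1368.9 N
C = 44.0/8.3 = 5.3012; K_W = (4C−1)/(4C−4)+0.615/C = 1.2904
τ_max = K_W·8FD/(πd³) = 1.2904·268.24 = 346.13 MPa
τ_max > 315 MPa → exceeds allowable

(a) 20 coils; (b) NO, τ_max = 346 MPa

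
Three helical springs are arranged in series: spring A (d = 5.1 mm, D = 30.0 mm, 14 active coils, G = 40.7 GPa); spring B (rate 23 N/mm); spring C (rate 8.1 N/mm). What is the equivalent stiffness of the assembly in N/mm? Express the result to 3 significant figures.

3.61 N/mm

k_A = Gd⁴/(8D³N_a) = (40.7×10³)(5.1⁴)/(8·30.0³·14) = 9.1053 N/mm
Series: 1/k_eq = 1/9.1053 + 1/23 + 1/8.1 = 0.27676; k_eq = 3.6132 N/mm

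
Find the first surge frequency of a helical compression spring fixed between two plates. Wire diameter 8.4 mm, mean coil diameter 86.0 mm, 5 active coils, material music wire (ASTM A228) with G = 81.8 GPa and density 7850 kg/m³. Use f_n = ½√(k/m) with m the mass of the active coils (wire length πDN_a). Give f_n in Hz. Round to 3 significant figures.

k = Gd⁴/(8D³N_a) = (81.8×10³)(8.4⁴)/(8·86.0³·5) = 16.007 N/mm = 16007 N/m
Wire length L = πDN_a = π·86.0·5 = 1350.9 mm
m = ρ·(πd²/4)·L = 7850 × 55.418×10⁻⁶ m² × 1.3509 m = 0.58767 kg
f_n = ½√(k/m) = 0.5·√(16007/0.58767) = 0.5·√(27238) = 82.52 Hz

82.5 Hz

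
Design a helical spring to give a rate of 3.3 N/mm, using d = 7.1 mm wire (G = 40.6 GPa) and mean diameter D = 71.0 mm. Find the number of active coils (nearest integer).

N_a = Gd⁴/(8D³k) = (40.6×10³ × 7.1⁴)/(8 × 71.0³ × 3.3)
    = 1.03171e+08 / 9.44885e+06 = 10.92 → 11 coils

11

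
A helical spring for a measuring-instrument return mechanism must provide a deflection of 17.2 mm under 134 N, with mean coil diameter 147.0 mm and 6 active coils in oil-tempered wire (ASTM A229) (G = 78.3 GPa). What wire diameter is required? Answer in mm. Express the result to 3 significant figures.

11.1 mm

Required rate k = F/δ = 134/17.2 = 7.7907 N/mm
d = (8D³N_a·k / G)^(1/4) = (8·147.0³·6·7.7907 / (78.3×10³))^0.25
  = (15171)^0.25 = 11.0982 mm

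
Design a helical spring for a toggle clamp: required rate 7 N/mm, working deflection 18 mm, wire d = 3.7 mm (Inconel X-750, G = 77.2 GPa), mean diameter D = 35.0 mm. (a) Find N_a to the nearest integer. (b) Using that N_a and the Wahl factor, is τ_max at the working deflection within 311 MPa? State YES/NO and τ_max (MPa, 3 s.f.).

N_a = Gd⁴/(8D³k) = (77.2×10³)(3.7⁴)/(8·35.0³·7) = 6.026 → N_a = 6
Actual rate k = Gd⁴/(8D³·6) = 7.0304 N/mm
Working load F = kδ = 7.0304·18 = 126.55 N
C = 35.0/3.7 = 9.4595; K_W = (4C−1)/(4C−4)+0.615/C = 1.1537
τ_max = K_W·8FD/(πd³) = 1.1537·222.67 = 256.88 MPa
τ_max ≤ 311 MPa → acceptable

(a) 6 coils; (b) YES, τ_max = 257 MPa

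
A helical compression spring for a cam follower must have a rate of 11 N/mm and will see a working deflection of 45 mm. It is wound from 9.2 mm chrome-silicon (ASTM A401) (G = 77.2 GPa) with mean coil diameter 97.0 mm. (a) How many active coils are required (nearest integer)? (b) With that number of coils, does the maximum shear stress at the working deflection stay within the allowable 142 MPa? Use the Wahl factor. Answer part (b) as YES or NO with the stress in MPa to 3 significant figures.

N_a = Gd⁴/(8D³k) = (77.2×10³)(9.2⁴)/(8·97.0³·11) = 6.886 → N_a = 7
Actual rate k = Gd⁴/(8D³·7) = 10.821 N/mm
Working load F = kδ = 10.821·45 = 486.94 N
C = 97.0/9.2 = 10.5435; K_W = (4C−1)/(4C−4)+0.615/C = 1.1369
τ_max = K_W·8FD/(πd³) = 1.1369·154.46 = 175.61 MPa
τ_max > 142 MPa → exceeds allowable

(a) 7 coils; (b) NO, τ_max = 176 MPa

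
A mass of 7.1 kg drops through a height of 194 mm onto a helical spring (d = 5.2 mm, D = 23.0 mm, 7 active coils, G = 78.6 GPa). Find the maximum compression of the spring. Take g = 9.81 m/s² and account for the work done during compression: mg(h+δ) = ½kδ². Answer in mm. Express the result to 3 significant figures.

18.7 mm

k = Gd⁴/(8D³N_a) = (78.6×10³)(5.2⁴)/(8·23.0³·7) = 84.346 N/mm
W = mg = 7.1 × 9.81 = 69.651 N
½kδ² − Wδ − Wh = 0 → δ = (W + √(W² + 2kWh))/k
δ = (69.651 + √(4851.3 + 2.27942e+06))/84.346 = (69.651 + 1511.4)/84.346 = 18.745 mm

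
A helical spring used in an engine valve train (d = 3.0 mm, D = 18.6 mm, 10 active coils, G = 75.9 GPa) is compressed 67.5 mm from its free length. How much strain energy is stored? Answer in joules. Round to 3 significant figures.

k = Gd⁴/(8D³N_a) = (75.9×10³)(3.0⁴)/(8·18.6³·10) = 11.943 N/mm
U = ½kδ² = 0.5 × 11.943 × 67.5² = 27207 N·mm = 27.207 J

27.2 J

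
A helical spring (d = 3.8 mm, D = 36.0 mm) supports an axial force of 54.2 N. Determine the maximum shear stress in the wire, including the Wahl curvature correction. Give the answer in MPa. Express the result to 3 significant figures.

104 MPa

Spring index C = D/d = 36.0/3.8 = 9.4737
K_W = (4C−1)/(4C−4) + 0.615/C = 36.895/33.895 + 0.0649 = 1.1534
τ₀ = 8FD/(πd³) = 8·54.2·36.0/(π·3.8³) = 15609.6/172.39 = 90.551 MPa
τ_max = K·τ₀ = 1.1534 × 90.551 = 104.44 MPa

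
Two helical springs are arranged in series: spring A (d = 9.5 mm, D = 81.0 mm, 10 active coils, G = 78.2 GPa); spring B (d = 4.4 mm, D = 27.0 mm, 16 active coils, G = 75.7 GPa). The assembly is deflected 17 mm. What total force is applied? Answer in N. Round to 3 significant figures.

k_A = Gd⁴/(8D³N_a) = (78.2×10³)(9.5⁴)/(8·81.0³·10) = 14.982 N/mm
k_B = Gd⁴/(8D³N_a) = (75.7×10³)(4.4⁴)/(8·27.0³·16) = 11.262 N/mm
Series: 1/k_eq = 1/14.982 + 1/11.262 = 0.15555; k_eq = 6.429 N/mm
F = k_eq·δ = 6.429·17 = 109.29 N

109 N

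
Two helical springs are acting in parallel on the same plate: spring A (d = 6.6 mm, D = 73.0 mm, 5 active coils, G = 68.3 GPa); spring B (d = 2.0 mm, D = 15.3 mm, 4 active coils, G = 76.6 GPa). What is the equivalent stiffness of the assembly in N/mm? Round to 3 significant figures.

k_A = Gd⁴/(8D³N_a) = (68.3×10³)(6.6⁴)/(8·73.0³·5) = 8.3285 N/mm
k_B = Gd⁴/(8D³N_a) = (76.6×10³)(2.0⁴)/(8·15.3³·4) = 10.694 N/mm
Parallel: k_eq = 8.3285 + 10.694 = 19.022 N/mm

19.0 N/mm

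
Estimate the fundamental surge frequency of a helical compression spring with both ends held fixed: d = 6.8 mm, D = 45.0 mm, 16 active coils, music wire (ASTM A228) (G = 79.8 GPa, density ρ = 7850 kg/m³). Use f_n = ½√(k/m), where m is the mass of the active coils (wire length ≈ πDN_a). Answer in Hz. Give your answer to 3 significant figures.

75.3 Hz

k = Gd⁴/(8D³N_a) = (79.8×10³)(6.8⁴)/(8·45.0³·16) = 14.628 N/mm = 14628 N/m
Wire length L = πDN_a = π·45.0·16 = 2261.9 mm
m = ρ·(πd²/4)·L = 7850 × 36.317×10⁻⁶ m² × 2.2619 m = 0.64485 kg
f_n = ½√(k/m) = 0.5·√(14628/0.64485) = 0.5·√(22685) = 75.307 Hz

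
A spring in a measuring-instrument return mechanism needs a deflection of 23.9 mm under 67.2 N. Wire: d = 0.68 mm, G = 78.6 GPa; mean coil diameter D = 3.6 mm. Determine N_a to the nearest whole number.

Required rate k = F/δ = 67.2/23.9 = 2.8117 N/mm
N_a = Gd⁴/(8D³k) = (78.6×10³ × 0.68⁴)/(8 × 3.6³ × 2.8117)
    = 16805.8 / 1049.47 = 16.01 → 16 coils

16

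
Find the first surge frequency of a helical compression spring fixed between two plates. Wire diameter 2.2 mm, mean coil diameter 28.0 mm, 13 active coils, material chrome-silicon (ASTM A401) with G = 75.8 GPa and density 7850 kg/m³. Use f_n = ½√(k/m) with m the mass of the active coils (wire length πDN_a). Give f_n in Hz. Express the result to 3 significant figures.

75.5 Hz

k = Gd⁴/(8D³N_a) = (75.8×10³)(2.2⁴)/(8·28.0³·13) = 0.77777 N/mm = 777.77 N/m
Wire length L = πDN_a = π·28.0·13 = 1143.5 mm
m = ρ·(πd²/4)·L = 7850 × 3.8013×10⁻⁶ m² × 1.1435 m = 0.034124 kg
f_n = ½√(k/m) = 0.5·√(777.77/0.034124) = 0.5·√(22793) = 75.486 Hz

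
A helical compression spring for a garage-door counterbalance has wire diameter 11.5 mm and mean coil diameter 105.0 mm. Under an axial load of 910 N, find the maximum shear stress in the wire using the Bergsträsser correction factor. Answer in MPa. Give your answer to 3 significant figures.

184 MPa

Spring index C = D/d = 105.0/11.5 = 9.1304
K_B = (4C+2)/(4C−3) = 38.522/33.522 = 1.1492
τ₀ = 8FD/(πd³) = 8·910·105.0/(π·11.5³) = 764400/4778 = 159.98 MPa
τ_max = K·τ₀ = 1.1492 × 159.98 = 183.85 MPa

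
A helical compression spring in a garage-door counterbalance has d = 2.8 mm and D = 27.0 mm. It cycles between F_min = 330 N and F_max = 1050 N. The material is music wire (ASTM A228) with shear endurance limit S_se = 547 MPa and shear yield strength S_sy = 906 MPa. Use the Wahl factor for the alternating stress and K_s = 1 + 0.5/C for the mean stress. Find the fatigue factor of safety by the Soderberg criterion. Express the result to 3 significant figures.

0.205

C = D/d = 27.0/2.8 = 9.6429; K_W = (4C−1)/(4C−4)+0.615/C = 1.1506; K_s = 1+0.5/C = 1.0519
F_a = (F_max−F_min)/2 = 360 N; F_m = (F_max+F_min)/2 = 690 N
τ_a = K_W·8F_aD/(πd³) = 1.1506 × 1127.5 = 1297.3 MPa
τ_m = K_s·8F_mD/(πd³) = 1.0519 × 2161.1 = 2273.2 MPa
Soderberg: 1/n_f = τ_a/S_se + τ_m/S_sy = 1297.3/547 + 2273.2/906 = 2.37166 + 2.50903 = 4.8807
n_f = 1/4.8807 = 0.2049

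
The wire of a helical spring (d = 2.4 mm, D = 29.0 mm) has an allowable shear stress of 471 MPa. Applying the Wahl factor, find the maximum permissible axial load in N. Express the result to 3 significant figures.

C = D/d = 29.0/2.4 = 12.0833
K_W = (4C−1)/(4C−4) + 0.615/C = 47.333/44.333 + 0.0509 = 1.1186
τ_max = K·8FD/(πd³) → F_max = τ_allow·πd³/(8DK)
F_max = 471·π·2.4³/(8·29.0·1.1186) = 20455/259.51 = 78.823 N

78.8 N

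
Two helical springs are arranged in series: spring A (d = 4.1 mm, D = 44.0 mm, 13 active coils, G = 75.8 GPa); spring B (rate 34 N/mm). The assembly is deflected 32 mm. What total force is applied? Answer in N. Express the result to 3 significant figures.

72.2 N

k_A = Gd⁴/(8D³N_a) = (75.8×10³)(4.1⁴)/(8·44.0³·13) = 2.4178 N/mm
Series: 1/k_eq = 1/2.4178 + 1/34 = 0.44302; k_eq = 2.2572 N/mm
F = k_eq·δ = 2.2572·32 = 72.232 N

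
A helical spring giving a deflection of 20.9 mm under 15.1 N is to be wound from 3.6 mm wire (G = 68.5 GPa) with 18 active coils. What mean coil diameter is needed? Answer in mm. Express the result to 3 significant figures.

48.0 mm

Required rate k = F/δ = 15.1/20.9 = 0.72249 N/mm
D = (Gd⁴/(8N_a·k))^(1/3) = (68.5×10³·3.6⁴/(8·18·0.72249))^(1/3)
  = (110588)^(1/3) = 47.9994 mm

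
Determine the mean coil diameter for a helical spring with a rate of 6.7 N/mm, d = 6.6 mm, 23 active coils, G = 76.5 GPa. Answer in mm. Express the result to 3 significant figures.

49.0 mm

D = (Gd⁴/(8N_a·k))^(1/3) = (76.5×10³·6.6⁴/(8·23·6.7))^(1/3)
  = (117746)^(1/3) = 49.0134 mm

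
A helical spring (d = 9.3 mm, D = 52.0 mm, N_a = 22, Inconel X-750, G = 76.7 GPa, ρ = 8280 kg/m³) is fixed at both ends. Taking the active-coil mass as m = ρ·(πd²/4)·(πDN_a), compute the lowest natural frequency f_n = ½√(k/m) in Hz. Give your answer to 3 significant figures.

k = Gd⁴/(8D³N_a) = (76.7×10³)(9.3⁴)/(8·52.0³·22) = 23.185 N/mm = 23185 N/m
Wire length L = πDN_a = π·52.0·22 = 3594 mm
m = ρ·(πd²/4)·L = 8280 × 67.929×10⁻⁶ m² × 3.594 m = 2.0214 kg
f_n = ½√(k/m) = 0.5·√(23185/2.0214) = 0.5·√(11469) = 53.548 Hz

53.5 Hz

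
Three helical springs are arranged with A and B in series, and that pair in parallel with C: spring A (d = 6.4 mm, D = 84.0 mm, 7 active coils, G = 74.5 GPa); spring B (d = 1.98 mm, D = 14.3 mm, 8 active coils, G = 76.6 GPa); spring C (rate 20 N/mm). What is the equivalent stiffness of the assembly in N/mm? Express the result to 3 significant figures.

k_A = Gd⁴/(8D³N_a) = (74.5×10³)(6.4⁴)/(8·84.0³·7) = 3.7657 N/mm
k_B = Gd⁴/(8D³N_a) = (76.6×10³)(1.98⁴)/(8·14.3³·8) = 6.2907 N/mm
Springs A,B series: k_AB = 1/(1/3.7657+1/6.2907) = 2.3556 N/mm; parallel with C: k_eq = 2.3556+20 = 22.356 N/mm

22.4 N/mm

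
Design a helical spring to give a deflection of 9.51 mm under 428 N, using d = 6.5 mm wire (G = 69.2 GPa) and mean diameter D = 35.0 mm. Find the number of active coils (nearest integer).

Required rate k = F/δ = 428/9.51 = 45.005 N/mm
N_a = Gd⁴/(8D³k) = (69.2×10³ × 6.5⁴)/(8 × 35.0³ × 45.005)
    = 1.23526e+08 / 1.54368e+07 = 8.002 → 8 coils

8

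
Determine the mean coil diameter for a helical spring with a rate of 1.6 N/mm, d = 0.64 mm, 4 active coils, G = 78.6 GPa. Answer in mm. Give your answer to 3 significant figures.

6.36 mm

D = (Gd⁴/(8N_a·k))^(1/3) = (78.6×10³·0.64⁴/(8·4·1.6))^(1/3)
  = (257.556)^(1/3) = 6.3624 mm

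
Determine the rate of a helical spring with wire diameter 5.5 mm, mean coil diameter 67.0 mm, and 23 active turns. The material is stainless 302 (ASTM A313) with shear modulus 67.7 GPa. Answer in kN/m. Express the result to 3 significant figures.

k = Gd⁴/(8D³N_a) = (67.7×10³ × 5.5⁴) / (8 × 67.0³ × 23)
  = 6.19497e+07 / 5.53404e+07 = 1.1194 N/mm

1.12 kN/m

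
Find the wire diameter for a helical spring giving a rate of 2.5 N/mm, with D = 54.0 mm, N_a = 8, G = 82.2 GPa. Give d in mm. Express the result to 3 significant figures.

d = (8D³N_a·k / G)^(1/4) = (8·54.0³·8·2.5 / (82.2×10³))^0.25
  = (306.5)^0.25 = 4.1842 mm

4.18 mm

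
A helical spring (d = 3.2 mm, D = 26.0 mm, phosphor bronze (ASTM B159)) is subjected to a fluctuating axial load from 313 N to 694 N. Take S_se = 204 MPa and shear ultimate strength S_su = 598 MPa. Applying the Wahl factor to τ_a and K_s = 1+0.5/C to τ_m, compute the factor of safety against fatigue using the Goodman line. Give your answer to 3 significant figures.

C = D/d = 26.0/3.2 = 8.1250; K_W = (4C−1)/(4C−4)+0.615/C = 1.1810; K_s = 1+0.5/C = 1.0615
F_a = (F_max−F_min)/2 = 190.5 N; F_m = (F_max+F_min)/2 = 503.5 N
τ_a = K_W·8F_aD/(πd³) = 1.1810 × 384.91 = 454.56 MPa
τ_m = K_s·8F_mD/(πd³) = 1.0615 × 1017.3 = 1079.9 MPa
Goodman: 1/n_f = τ_a/S_se + τ_m/S_su = 454.56/204 + 1079.9/598 = 2.22824 + 1.80592 = 4.0342
n_f = 1/4.0342 = 0.2479

0.248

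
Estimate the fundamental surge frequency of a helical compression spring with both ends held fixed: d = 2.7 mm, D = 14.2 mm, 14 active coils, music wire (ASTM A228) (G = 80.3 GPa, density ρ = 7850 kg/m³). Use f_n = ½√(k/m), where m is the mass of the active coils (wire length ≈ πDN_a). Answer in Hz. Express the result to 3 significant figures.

k = Gd⁴/(8D³N_a) = (80.3×10³)(2.7⁴)/(8·14.2³·14) = 13.307 N/mm = 13307 N/m
Wire length L = πDN_a = π·14.2·14 = 624.55 mm
m = ρ·(πd²/4)·L = 7850 × 5.7256×10⁻⁶ m² × 0.62455 m = 0.028071 kg
f_n = ½√(k/m) = 0.5·√(13307/0.028071) = 0.5·√(4.7406e+05) = 344.26 Hz

344 Hz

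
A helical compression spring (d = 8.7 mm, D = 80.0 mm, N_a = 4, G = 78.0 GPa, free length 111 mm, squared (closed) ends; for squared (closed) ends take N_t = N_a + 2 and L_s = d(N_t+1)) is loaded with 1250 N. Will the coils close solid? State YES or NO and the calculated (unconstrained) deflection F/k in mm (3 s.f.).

NO, δ = 45.8 mm

k = Gd⁴/(8D³N_a) = (78.0×10³)(8.7⁴)/(8·80.0³·4) = 27.274 N/mm
N_t = 6; L_s = 8.7·7 = 60.9 mm; δ_solid = L₀ − L_s = 111 − 60.9 = 50.1 mm
δ = F/k = 1250/27.274 = 45.831 mm
δ < δ_solid → spring does not go solid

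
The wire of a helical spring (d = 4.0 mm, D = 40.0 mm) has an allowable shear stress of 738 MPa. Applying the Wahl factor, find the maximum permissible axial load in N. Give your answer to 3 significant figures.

C = D/d = 40.0/4.0 = 10.0000
K_W = (4C−1)/(4C−4) + 0.615/C = 39.000/36.000 + 0.0615 = 1.1448
τ_max = K·8FD/(πd³) → F_max = τ_allow·πd³/(8DK)
F_max = 738·π·4.0³/(8·40.0·1.1448) = 1.4838e+05/366.35 = 405.04 N

405 N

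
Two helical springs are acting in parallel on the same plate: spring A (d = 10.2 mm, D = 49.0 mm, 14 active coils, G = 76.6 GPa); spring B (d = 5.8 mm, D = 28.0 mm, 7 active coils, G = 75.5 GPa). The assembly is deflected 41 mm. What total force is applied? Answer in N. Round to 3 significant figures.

5430 N

k_A = Gd⁴/(8D³N_a) = (76.6×10³)(10.2⁴)/(8·49.0³·14) = 62.925 N/mm
k_B = Gd⁴/(8D³N_a) = (75.5×10³)(5.8⁴)/(8·28.0³·7) = 69.502 N/mm
Parallel: k_eq = 62.925 + 69.502 = 132.43 N/mm
F = k_eq·δ = 132.43·41 = 5429.5 N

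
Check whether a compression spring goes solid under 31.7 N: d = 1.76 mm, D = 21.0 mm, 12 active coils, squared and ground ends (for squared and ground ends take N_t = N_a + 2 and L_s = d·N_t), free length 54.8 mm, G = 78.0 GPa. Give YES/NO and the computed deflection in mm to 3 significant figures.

k = Gd⁴/(8D³N_a) = (78.0×10³)(1.76⁴)/(8·21.0³·12) = 0.84181 N/mm
N_t = 14; L_s = 1.76·14 = 24.64 mm; δ_solid = L₀ − L_s = 54.8 − 24.64 = 30.16 mm
δ = F/k = 31.7/0.84181 = 37.657 mm
δ ≥ δ_solid → spring goes solid

YES, δ = 37.7 mm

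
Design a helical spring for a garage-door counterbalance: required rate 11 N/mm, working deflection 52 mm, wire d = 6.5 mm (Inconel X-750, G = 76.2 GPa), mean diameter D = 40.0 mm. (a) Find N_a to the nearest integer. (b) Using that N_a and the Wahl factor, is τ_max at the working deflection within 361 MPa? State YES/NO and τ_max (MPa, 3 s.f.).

(a) 24 coils; (b) YES, τ_max = 266 MPa

N_a = Gd⁴/(8D³k) = (76.2×10³)(6.5⁴)/(8·40.0³·11) = 24.15 → N_a = 24
Actual rate k = Gd⁴/(8D³·24) = 11.069 N/mm
Working load F = kδ = 11.069·52 = 575.61 N
C = 40.0/6.5 = 6.1538; K_W = (4C−1)/(4C−4)+0.615/C = 1.2455
τ_max = K_W·8FD/(πd³) = 1.2455·213.5 = 265.9 MPa
τ_max ≤ 361 MPa → acceptable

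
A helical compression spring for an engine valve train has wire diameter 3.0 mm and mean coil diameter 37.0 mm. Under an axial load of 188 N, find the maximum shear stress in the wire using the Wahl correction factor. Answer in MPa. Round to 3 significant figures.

Spring index C = D/d = 37.0/3.0 = 12.3333
K_W = (4C−1)/(4C−4) + 0.615/C = 48.333/45.333 + 0.0499 = 1.1160
τ₀ = 8FD/(πd³) = 8·188·37.0/(π·3.0³) = 55648/84.823 = 656.05 MPa
τ_max = K·τ₀ = 1.1160 × 656.05 = 732.18 MPa

732 MPa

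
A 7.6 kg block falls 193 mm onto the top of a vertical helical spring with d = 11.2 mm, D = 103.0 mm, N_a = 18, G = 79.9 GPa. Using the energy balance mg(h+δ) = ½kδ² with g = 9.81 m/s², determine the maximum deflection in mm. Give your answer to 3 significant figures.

k = Gd⁴/(8D³N_a) = (79.9×10³)(11.2⁴)/(8·103.0³·18) = 7.99 N/mm
W = mg = 7.6 × 9.81 = 74.556 N
½kδ² − Wδ − Wh = 0 → δ = (W + √(W² + 2kWh))/k
δ = (74.556 + √(5558.6 + 229940))/7.99 = (74.556 + 485.28)/7.99 = 70.068 mm

70.1 mm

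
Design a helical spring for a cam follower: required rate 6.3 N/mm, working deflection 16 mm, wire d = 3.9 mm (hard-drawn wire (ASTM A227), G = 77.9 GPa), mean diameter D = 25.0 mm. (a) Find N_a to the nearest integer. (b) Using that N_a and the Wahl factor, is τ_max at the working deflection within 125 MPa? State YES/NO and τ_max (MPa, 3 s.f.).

N_a = Gd⁴/(8D³k) = (77.9×10³)(3.9⁴)/(8·25.0³·6.3) = 22.88 → N_a = 23
Actual rate k = Gd⁴/(8D³·23) = 6.2684 N/mm
Working load F = kδ = 6.2684·16 = 100.29 N
C = 25.0/3.9 = 6.4103; K_W = (4C−1)/(4C−4)+0.615/C = 1.2346
τ_max = K_W·8FD/(πd³) = 1.2346·107.64 = 132.89 MPa
τ_max > 125 MPa → exceeds allowable

(a) 23 coils; (b) NO, τ_max = 133 MPa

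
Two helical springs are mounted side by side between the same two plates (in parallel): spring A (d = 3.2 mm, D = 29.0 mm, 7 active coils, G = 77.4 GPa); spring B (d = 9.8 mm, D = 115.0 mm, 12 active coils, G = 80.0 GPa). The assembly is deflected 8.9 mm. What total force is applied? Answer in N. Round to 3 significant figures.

97.9 N

k_A = Gd⁴/(8D³N_a) = (77.4×10³)(3.2⁴)/(8·29.0³·7) = 5.9424 N/mm
k_B = Gd⁴/(8D³N_a) = (80.0×10³)(9.8⁴)/(8·115.0³·12) = 5.0539 N/mm
Parallel: k_eq = 5.9424 + 5.0539 = 10.996 N/mm
F = k_eq·δ = 10.996·8.9 = 97.867 N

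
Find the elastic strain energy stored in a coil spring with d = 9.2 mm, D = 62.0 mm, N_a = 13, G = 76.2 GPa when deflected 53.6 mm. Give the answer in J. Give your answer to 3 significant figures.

k = Gd⁴/(8D³N_a) = (76.2×10³)(9.2⁴)/(8·62.0³·13) = 22.024 N/mm
U = ½kδ² = 0.5 × 22.024 × 53.6² = 31637 N·mm = 31.637 J

31.6 J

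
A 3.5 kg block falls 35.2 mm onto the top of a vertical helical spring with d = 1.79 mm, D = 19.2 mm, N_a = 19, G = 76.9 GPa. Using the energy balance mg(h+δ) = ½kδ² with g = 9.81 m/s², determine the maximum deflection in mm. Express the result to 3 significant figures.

121 mm

k = Gd⁴/(8D³N_a) = (76.9×10³)(1.79⁴)/(8·19.2³·19) = 0.73382 N/mm
W = mg = 3.5 × 9.81 = 34.335 N
½kδ² − Wδ − Wh = 0 → δ = (W + √(W² + 2kWh))/k
δ = (34.335 + √(1178.9 + 1773.78))/0.73382 = (34.335 + 54.339)/0.73382 = 120.84 mm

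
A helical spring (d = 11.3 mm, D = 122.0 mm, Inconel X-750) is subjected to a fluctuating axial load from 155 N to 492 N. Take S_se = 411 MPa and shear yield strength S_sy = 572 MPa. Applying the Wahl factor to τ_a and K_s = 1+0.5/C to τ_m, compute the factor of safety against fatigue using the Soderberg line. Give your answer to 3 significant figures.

C = D/d = 122.0/11.3 = 10.7965; K_W = (4C−1)/(4C−4)+0.615/C = 1.1335; K_s = 1+0.5/C = 1.0463
F_a = (F_max−F_min)/2 = 168.5 N; F_m = (F_max+F_min)/2 = 323.5 N
τ_a = K_W·8F_aD/(πd³) = 1.1335 × 36.28 = 41.124 MPa
τ_m = K_s·8F_mD/(πd³) = 1.0463 × 69.653 = 72.879 MPa
Soderberg: 1/n_f = τ_a/S_se + τ_m/S_sy = 41.124/411 + 72.879/572 = 0.10006 + 0.12741 = 0.22747
n_f = 1/0.22747 = 4.396

4.40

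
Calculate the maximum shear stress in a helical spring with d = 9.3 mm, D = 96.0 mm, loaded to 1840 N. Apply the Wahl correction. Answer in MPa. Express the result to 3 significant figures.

638 MPa

Spring index C = D/d = 96.0/9.3 = 10.3226
K_W = (4C−1)/(4C−4) + 0.615/C = 40.290/37.290 + 0.0596 = 1.1400
τ₀ = 8FD/(πd³) = 8·1840·96.0/(π·9.3³) = 1.41312e+06/2527 = 559.22 MPa
τ_max = K·τ₀ = 1.1400 × 559.22 = 637.52 MPa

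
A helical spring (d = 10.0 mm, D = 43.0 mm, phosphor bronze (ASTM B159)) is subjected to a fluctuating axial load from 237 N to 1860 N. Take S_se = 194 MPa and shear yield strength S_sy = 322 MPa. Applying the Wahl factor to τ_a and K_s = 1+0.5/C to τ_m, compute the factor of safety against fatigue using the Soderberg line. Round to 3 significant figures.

C = D/d = 43.0/10.0 = 4.3000; K_W = (4C−1)/(4C−4)+0.615/C = 1.3703; K_s = 1+0.5/C = 1.1163
F_a = (F_max−F_min)/2 = 811.5 N; F_m = (F_max+F_min)/2 = 1048.5 N
τ_a = K_W·8F_aD/(πd³) = 1.3703 × 88.858 = 121.76 MPa
τ_m = K_s·8F_mD/(πd³) = 1.1163 × 114.81 = 128.16 MPa
Soderberg: 1/n_f = τ_a/S_se + τ_m/S_sy = 121.76/194 + 128.16/322 = 0.62764 + 0.39801 = 1.0256
n_f = 1/1.0256 = 0.975

0.975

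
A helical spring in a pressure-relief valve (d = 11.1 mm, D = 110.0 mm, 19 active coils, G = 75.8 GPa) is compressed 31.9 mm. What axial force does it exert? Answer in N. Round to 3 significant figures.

k = Gd⁴/(8D³N_a) = (75.8×10³)(11.1⁴)/(8·110.0³·19) = 5.6877 N/mm
F = k·δ = 5.6877 × 31.9 = 181.44 N

181 N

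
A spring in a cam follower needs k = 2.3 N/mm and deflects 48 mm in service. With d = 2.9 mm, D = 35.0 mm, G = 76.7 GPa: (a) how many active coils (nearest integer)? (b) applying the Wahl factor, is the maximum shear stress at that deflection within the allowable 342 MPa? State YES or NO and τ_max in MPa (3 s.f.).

N_a = Gd⁴/(8D³k) = (76.7×10³)(2.9⁴)/(8·35.0³·2.3) = 6.876 → N_a = 7
Actual rate k = Gd⁴/(8D³·7) = 2.2594 N/mm
Working load F = kδ = 2.2594·48 = 108.45 N
C = 35.0/2.9 = 12.0690; K_W = (4C−1)/(4C−4)+0.615/C = 1.1187
τ_max = K_W·8FD/(πd³) = 1.1187·396.32 = 443.37 MPa
τ_max > 342 MPa → exceeds allowable

(a) 7 coils; (b) NO, τ_max = 443 MPa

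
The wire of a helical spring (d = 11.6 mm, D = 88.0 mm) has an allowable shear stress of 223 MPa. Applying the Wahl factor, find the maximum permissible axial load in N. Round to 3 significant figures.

1300 N

C = D/d = 88.0/11.6 = 7.5862
K_W = (4C−1)/(4C−4) + 0.615/C = 29.345/26.345 + 0.0811 = 1.1949
τ_max = K·8FD/(πd³) → F_max = τ_allow·πd³/(8DK)
F_max = 223·π·11.6³/(8·88.0·1.1949) = 1.0935e+06/841.24 = 1299.9 N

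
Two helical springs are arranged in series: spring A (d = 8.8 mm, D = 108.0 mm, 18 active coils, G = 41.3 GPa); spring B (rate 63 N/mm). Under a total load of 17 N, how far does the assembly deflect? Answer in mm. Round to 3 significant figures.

12.7 mm

k_A = Gd⁴/(8D³N_a) = (41.3×10³)(8.8⁴)/(8·108.0³·18) = 1.3654 N/mm
Series: 1/k_eq = 1/1.3654 + 1/63 = 0.74828; k_eq = 1.3364 N/mm
δ = F/k_eq = 17/1.3364 = 12.721 mm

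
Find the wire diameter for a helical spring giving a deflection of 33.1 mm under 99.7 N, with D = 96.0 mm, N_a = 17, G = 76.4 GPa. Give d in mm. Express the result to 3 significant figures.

8.30 mm

Required rate k = F/δ = 99.7/33.1 = 3.0121 N/mm
d = (8D³N_a·k / G)^(1/4) = (8·96.0³·17·3.0121 / (76.4×10³))^0.25
  = (4743.8)^0.25 = 8.2991 mm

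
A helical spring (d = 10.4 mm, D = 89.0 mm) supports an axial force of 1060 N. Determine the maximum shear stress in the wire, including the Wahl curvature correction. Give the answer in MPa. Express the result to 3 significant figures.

250 MPa

Spring index C = D/d = 89.0/10.4 = 8.5577
K_W = (4C−1)/(4C−4) + 0.615/C = 33.231/30.231 + 0.0719 = 1.1711
τ₀ = 8FD/(πd³) = 8·1060·89.0/(π·10.4³) = 754720/3533.9 = 213.57 MPa
τ_max = K·τ₀ = 1.1711 × 213.57 = 250.11 MPa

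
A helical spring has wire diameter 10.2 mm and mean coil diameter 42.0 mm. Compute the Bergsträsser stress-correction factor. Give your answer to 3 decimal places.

1.371

C = D/d = 42.0/10.2 = 4.1176
K_B = (4C+2)/(4C−3) = 18.471/13.471 = 1.3712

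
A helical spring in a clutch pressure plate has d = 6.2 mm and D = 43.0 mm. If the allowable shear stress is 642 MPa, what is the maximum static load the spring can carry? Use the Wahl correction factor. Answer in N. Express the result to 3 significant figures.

1150 N

C = D/d = 43.0/6.2 = 6.9355
K_W = (4C−1)/(4C−4) + 0.615/C = 26.742/23.742 + 0.0887 = 1.2150
τ_max = K·8FD/(πd³) → F_max = τ_allow·πd³/(8DK)
F_max = 642·π·6.2³/(8·43.0·1.2150) = 4.8068e+05/417.97 = 1150 N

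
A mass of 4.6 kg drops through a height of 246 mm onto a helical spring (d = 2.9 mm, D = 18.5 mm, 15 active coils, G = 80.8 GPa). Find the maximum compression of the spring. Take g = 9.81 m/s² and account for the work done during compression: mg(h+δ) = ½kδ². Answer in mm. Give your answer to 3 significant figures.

k = Gd⁴/(8D³N_a) = (80.8×10³)(2.9⁴)/(8·18.5³·15) = 7.5215 N/mm
W = mg = 4.6 × 9.81 = 45.126 N
½kδ² − Wδ − Wh = 0 → δ = (W + √(W² + 2kWh))/k
δ = (45.126 + √(2036.4 + 166993))/7.5215 = (45.126 + 411.13)/7.5215 = 60.66 mm

60.7 mm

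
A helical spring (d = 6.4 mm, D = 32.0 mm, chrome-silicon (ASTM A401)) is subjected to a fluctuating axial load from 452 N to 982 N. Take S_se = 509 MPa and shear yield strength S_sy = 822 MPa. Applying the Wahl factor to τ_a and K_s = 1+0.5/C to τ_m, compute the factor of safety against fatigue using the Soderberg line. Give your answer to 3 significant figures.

1.96

C = D/d = 32.0/6.4 = 5.0000; K_W = (4C−1)/(4C−4)+0.615/C = 1.3105; K_s = 1+0.5/C = 1.1000
F_a = (F_max−F_min)/2 = 265 N; F_m = (F_max+F_min)/2 = 717 N
τ_a = K_W·8F_aD/(πd³) = 1.3105 × 82.375 = 107.95 MPa
τ_m = K_s·8F_mD/(πd³) = 1.1000 × 222.88 = 245.17 MPa
Soderberg: 1/n_f = τ_a/S_se + τ_m/S_sy = 107.95/509 + 245.17/822 = 0.21209 + 0.29826 = 0.51034
n_f = 1/0.51034 = 1.959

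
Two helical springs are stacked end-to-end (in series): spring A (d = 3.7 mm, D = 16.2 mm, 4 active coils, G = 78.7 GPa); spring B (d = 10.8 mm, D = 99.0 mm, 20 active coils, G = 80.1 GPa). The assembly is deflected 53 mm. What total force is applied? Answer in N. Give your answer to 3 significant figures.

k_A = Gd⁴/(8D³N_a) = (78.7×10³)(3.7⁴)/(8·16.2³·4) = 108.41 N/mm
k_B = Gd⁴/(8D³N_a) = (80.1×10³)(10.8⁴)/(8·99.0³·20) = 7.0194 N/mm
Series: 1/k_eq = 1/108.41 + 1/7.0194 = 0.15169; k_eq = 6.5926 N/mm
F = k_eq·δ = 6.5926·53 = 349.41 N

349 N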